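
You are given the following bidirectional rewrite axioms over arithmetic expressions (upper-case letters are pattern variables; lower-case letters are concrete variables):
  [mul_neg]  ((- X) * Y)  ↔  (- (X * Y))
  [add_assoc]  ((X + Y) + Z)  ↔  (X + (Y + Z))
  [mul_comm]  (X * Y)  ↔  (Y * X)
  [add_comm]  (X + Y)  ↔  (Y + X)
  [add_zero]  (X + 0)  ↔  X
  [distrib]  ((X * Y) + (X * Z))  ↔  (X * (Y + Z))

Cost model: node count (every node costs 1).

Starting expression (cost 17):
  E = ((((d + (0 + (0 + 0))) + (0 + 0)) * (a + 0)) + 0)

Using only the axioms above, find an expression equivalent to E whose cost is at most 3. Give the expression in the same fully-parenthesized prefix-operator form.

step 1: add_zero (→) rewrites (0 + 0) into 0, now ((((d + (0 + 0)) + (0 + 0)) * (a + 0)) + 0)
step 2: add_zero (→) rewrites ((((d + (0 + 0)) + (0 + 0)) * (a + 0)) + 0) into (((d + (0 + 0)) + (0 + 0)) * (a + 0))
step 3: add_zero (→) rewrites (0 + 0) into 0, now (((d + 0) + (0 + 0)) * (a + 0))
step 4: add_zero (→) rewrites (0 + 0) into 0, now (((d + 0) + 0) * (a + 0))
step 5: add_zero (→) rewrites (d + 0) into d, now ((d + 0) * (a + 0))
step 6: add_zero (→) rewrites (a + 0) into a, now ((d + 0) * a)
step 7: add_zero (→) rewrites (d + 0) into d, reaching cost 3 (bound 3)

(d * a)   [cost 3]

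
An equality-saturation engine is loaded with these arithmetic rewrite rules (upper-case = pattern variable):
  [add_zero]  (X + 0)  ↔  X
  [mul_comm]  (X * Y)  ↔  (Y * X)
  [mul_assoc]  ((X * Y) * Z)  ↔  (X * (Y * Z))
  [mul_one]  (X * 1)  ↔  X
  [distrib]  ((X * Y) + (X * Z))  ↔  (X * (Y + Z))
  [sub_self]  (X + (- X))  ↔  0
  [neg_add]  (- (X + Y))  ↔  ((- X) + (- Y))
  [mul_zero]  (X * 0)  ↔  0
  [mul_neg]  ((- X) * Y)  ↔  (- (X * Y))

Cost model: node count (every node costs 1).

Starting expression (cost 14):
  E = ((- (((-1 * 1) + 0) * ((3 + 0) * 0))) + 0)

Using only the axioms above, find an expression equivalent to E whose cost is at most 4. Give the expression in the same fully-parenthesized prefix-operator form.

(1) ((- (((-1 * 1) + 0) * ((3 + 0) * 0))) + 0)  =[add_zero →]=  (- (((-1 * 1) + 0) * ((3 + 0) * 0)))
(2) ((-1 * 1) + 0)  =[add_zero →]=  (-1 * 1)    ⊢ (- ((-1 * 1) * ((3 + 0) * 0)))
(3) (3 + 0)  =[add_zero →]=  3    ⊢ (- ((-1 * 1) * (3 * 0)))
(4) (3 * 0)  =[mul_zero →]=  0    ⊢ (- ((-1 * 1) * 0))
(5) (-1 * 1)  =[mul_one →]=  -1    ⊢ cost 4, within 4

(- (-1 * 0))   [cost 4]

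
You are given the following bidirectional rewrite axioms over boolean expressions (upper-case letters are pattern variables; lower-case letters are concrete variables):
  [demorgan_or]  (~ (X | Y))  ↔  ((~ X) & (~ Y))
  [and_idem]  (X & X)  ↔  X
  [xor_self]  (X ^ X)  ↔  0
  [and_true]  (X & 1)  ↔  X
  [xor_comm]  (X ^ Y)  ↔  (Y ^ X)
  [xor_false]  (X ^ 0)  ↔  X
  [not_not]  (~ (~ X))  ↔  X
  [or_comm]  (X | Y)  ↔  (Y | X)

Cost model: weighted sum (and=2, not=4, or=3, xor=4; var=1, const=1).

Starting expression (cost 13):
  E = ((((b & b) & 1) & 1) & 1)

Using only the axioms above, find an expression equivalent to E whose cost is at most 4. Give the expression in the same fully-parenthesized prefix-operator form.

(b & b)   [cost 4]

1. [and_true →] ((((b & b) & 1) & 1) & 1)  →  (((b & b) & 1) & 1)
2. [and_true →] (((b & b) & 1) & 1)  →  ((b & b) & 1)
3. [and_true →] ((b & b) & 1)  →  (b & b);  cost 4 ≤ 4, done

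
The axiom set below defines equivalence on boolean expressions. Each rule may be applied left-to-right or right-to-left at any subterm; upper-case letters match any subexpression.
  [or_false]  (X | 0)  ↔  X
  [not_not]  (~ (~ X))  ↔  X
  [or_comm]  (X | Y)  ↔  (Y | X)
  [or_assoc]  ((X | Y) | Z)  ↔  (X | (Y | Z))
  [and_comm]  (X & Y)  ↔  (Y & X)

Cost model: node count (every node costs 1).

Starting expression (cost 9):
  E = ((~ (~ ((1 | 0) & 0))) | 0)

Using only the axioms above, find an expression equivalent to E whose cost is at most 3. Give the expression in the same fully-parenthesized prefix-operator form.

(1 & 0)   [cost 3]

step 1: not_not (→) rewrites (~ (~ ((1 | 0) & 0))) into ((1 | 0) & 0), now (((1 | 0) & 0) | 0)
step 2: or_false (→) rewrites (((1 | 0) & 0) | 0) into ((1 | 0) & 0)
step 3: or_false (→) rewrites (1 | 0) into 1, reaching cost 3 (bound 3)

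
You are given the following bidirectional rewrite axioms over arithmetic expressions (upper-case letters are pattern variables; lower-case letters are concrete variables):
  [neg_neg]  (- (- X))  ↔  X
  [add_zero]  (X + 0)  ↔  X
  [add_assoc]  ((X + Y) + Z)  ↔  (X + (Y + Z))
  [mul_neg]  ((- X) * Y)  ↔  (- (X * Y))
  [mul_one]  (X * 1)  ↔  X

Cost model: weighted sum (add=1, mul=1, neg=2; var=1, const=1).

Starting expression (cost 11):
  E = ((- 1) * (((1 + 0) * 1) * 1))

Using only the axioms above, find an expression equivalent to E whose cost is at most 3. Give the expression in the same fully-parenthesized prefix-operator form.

(- 1)   [cost 3]

1. [mul_one →] (((1 + 0) * 1) * 1)  →  ((1 + 0) * 1);  E = ((- 1) * ((1 + 0) * 1))
2. [add_zero →] (1 + 0)  →  1;  E = ((- 1) * (1 * 1))
3. [mul_one →] (1 * 1)  →  1;  E = ((- 1) * 1)
4. [mul_one →] ((- 1) * 1)  →  (- 1);  cost 3 ≤ 3, done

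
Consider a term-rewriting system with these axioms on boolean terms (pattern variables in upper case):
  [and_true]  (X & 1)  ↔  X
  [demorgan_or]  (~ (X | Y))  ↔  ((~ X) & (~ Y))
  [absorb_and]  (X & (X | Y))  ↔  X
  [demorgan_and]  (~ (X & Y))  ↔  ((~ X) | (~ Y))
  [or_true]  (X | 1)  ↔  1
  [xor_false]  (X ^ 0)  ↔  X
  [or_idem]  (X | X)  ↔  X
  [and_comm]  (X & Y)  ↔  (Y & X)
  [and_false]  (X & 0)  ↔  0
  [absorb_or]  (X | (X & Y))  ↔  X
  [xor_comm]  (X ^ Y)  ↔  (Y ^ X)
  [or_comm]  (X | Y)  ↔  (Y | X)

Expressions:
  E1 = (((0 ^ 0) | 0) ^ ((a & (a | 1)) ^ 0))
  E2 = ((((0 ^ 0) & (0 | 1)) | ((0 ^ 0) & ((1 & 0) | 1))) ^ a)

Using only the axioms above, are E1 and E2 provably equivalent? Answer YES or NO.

step 1: absorb_and (→) rewrites (a & (a | 1)) into a, now (((0 ^ 0) | 0) ^ (a ^ 0))
step 2: xor_false (→) rewrites (a ^ 0) into a, now (((0 ^ 0) | 0) ^ a)
step 3: xor_false (→) rewrites (0 ^ 0) into 0, now ((0 | 0) ^ a)
step 4: or_idem (→) rewrites (0 | 0) into 0, now (0 ^ a)
step 5: absorb_and (←) rewrites 0 into (0 & (0 | 1)), now ((0 & (0 | 1)) ^ a)
step 6: xor_false (←) rewrites 0 into (0 ^ 0), now (((0 ^ 0) & (0 | 1)) ^ a)
step 7: or_idem (←) rewrites ((0 ^ 0) & (0 | 1)) into (((0 ^ 0) & (0 | 1)) | ((0 ^ 0) & (0 | 1))), now ((((0 ^ 0) & (0 | 1)) | ((0 ^ 0) & (0 | 1))) ^ a)
step 8: and_false (←) rewrites 0 into (1 & 0), which is E2

YES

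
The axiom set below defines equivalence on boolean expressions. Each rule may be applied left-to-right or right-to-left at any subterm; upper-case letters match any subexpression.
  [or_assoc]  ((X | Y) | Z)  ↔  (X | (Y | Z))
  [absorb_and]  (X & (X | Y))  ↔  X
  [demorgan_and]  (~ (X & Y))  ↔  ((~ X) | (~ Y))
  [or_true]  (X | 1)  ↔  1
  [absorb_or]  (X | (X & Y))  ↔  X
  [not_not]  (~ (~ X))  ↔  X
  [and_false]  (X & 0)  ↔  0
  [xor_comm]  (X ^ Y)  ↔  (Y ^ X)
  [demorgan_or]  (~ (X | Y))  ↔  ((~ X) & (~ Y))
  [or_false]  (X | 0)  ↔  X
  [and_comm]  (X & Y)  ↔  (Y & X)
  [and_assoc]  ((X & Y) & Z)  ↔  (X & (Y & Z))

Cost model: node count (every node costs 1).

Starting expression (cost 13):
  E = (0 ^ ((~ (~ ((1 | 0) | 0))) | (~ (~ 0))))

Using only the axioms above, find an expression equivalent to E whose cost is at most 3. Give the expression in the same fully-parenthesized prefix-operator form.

step 1: not_not (→) rewrites (~ (~ ((1 | 0) | 0))) into ((1 | 0) | 0), now (0 ^ (((1 | 0) | 0) | (~ (~ 0))))
step 2: or_false (→) rewrites (1 | 0) into 1, now (0 ^ ((1 | 0) | (~ (~ 0))))
step 3: not_not (→) rewrites (~ (~ 0)) into 0, now (0 ^ ((1 | 0) | 0))
step 4: or_false (→) rewrites (1 | 0) into 1, now (0 ^ (1 | 0))
step 5: or_false (→) rewrites (1 | 0) into 1, reaching cost 3 (bound 3)

(0 ^ 1)   [cost 3]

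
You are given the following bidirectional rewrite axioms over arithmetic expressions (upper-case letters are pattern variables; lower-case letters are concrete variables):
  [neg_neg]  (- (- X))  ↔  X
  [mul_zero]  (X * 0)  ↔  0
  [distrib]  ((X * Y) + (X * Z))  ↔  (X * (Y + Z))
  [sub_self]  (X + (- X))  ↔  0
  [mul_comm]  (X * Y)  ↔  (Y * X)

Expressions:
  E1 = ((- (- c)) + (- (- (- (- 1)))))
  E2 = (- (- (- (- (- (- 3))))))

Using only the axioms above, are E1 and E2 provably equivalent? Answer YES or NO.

NO

All listed rules preserve value, hence provable equivalence implies equal values everywhere; look for a separating assignment.
c=0 gives E1 ↦ 1, E2 ↦ 3; values differ ⇒ not provably equivalent.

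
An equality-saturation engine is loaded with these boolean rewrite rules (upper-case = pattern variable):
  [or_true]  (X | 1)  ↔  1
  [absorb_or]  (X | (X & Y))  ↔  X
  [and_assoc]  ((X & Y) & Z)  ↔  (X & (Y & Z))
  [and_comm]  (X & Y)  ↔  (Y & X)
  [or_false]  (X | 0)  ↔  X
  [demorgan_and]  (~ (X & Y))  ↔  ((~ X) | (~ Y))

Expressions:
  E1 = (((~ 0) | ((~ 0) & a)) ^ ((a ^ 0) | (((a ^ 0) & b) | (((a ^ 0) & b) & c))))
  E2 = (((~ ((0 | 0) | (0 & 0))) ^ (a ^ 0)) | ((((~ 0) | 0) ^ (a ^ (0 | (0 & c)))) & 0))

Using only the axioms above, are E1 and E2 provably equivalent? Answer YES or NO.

YES

step 1: absorb_or (→) rewrites ((~ 0) | ((~ 0) & a)) into (~ 0), now ((~ 0) ^ ((a ^ 0) | (((a ^ 0) & b) | (((a ^ 0) & b) & c))))
step 2: absorb_or (→) rewrites (((a ^ 0) & b) | (((a ^ 0) & b) & c)) into ((a ^ 0) & b), now ((~ 0) ^ ((a ^ 0) | ((a ^ 0) & b)))
step 3: absorb_or (→) rewrites ((a ^ 0) | ((a ^ 0) & b)) into (a ^ 0), now ((~ 0) ^ (a ^ 0))
step 4: absorb_or (←) rewrites ((~ 0) ^ (a ^ 0)) into (((~ 0) ^ (a ^ 0)) | (((~ 0) ^ (a ^ 0)) & 0))
step 5: absorb_or (←) rewrites 0 into (0 | (0 & 0)), now (((~ (0 | (0 & 0))) ^ (a ^ 0)) | (((~ 0) ^ (a ^ 0)) & 0))
step 6: or_false (←) rewrites (~ 0) into ((~ 0) | 0), now (((~ (0 | (0 & 0))) ^ (a ^ 0)) | ((((~ 0) | 0) ^ (a ^ 0)) & 0))
step 7: or_false (←) rewrites 0 into (0 | 0), now (((~ ((0 | 0) | (0 & 0))) ^ (a ^ 0)) | ((((~ 0) | 0) ^ (a ^ 0)) & 0))
step 8: absorb_or (←) rewrites 0 into (0 | (0 & c)), which is E2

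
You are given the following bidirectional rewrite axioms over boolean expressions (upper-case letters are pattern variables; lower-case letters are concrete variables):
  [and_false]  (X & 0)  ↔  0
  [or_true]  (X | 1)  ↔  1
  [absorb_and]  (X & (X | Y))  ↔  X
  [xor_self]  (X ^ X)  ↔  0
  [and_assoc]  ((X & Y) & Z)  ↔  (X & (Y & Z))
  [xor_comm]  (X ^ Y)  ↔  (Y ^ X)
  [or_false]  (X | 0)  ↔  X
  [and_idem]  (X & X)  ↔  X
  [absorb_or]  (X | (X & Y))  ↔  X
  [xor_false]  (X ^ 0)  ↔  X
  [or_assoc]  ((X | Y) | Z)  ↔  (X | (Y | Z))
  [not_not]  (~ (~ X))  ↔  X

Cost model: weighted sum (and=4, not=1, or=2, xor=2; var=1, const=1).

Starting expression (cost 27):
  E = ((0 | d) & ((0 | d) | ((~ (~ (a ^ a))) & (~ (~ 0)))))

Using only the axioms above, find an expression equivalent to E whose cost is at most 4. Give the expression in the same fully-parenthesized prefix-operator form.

(0 | d)   [cost 4]

step 1: xor_self (→) rewrites (a ^ a) into 0, now ((0 | d) & ((0 | d) | ((~ (~ 0)) & (~ (~ 0)))))
step 2: and_idem (→) rewrites ((~ (~ 0)) & (~ (~ 0))) into (~ (~ 0)), now ((0 | d) & ((0 | d) | (~ (~ 0))))
step 3: not_not (→) rewrites (~ (~ 0)) into 0, now ((0 | d) & ((0 | d) | 0))
step 4: absorb_and (→) rewrites ((0 | d) & ((0 | d) | 0)) into (0 | d), reaching cost 4 (bound 4)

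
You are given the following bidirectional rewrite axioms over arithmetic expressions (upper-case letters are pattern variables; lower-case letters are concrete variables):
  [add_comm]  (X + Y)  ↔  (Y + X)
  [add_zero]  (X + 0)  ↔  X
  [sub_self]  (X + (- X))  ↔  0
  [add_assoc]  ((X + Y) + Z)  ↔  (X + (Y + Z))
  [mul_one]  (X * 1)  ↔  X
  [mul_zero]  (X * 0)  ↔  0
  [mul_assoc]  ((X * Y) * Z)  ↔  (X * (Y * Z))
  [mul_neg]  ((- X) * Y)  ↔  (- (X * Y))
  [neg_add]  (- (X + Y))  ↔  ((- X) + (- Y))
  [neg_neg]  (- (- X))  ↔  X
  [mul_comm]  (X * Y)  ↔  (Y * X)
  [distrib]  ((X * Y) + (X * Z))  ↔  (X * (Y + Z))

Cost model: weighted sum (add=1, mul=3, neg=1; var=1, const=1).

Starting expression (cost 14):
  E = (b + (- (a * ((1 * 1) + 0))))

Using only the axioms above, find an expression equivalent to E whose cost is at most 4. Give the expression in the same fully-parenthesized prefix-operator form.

step 1: add_zero (→) rewrites ((1 * 1) + 0) into (1 * 1), now (b + (- (a * (1 * 1))))
step 2: mul_one (→) rewrites (1 * 1) into 1, now (b + (- (a * 1)))
step 3: mul_one (→) rewrites (a * 1) into a, reaching cost 4 (bound 4)

(b + (- a))   [cost 4]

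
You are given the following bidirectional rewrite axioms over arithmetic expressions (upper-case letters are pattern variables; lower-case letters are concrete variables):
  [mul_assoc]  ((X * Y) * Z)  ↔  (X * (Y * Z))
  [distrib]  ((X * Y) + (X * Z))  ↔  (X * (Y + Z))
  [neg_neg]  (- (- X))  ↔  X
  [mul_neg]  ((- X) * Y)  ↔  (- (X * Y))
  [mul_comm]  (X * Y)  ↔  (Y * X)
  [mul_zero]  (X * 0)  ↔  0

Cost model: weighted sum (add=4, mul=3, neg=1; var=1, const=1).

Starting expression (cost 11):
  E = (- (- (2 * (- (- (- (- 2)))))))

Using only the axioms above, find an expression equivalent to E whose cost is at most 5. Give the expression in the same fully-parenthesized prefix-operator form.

step 1: neg_neg (→) rewrites (- (- (- 2))) into (- 2), now (- (- (2 * (- (- 2)))))
step 2: neg_neg (→) rewrites (- (- (2 * (- (- 2))))) into (2 * (- (- 2)))
step 3: neg_neg (→) rewrites (- (- 2)) into 2, reaching cost 5 (bound 5)

(2 * 2)   [cost 5]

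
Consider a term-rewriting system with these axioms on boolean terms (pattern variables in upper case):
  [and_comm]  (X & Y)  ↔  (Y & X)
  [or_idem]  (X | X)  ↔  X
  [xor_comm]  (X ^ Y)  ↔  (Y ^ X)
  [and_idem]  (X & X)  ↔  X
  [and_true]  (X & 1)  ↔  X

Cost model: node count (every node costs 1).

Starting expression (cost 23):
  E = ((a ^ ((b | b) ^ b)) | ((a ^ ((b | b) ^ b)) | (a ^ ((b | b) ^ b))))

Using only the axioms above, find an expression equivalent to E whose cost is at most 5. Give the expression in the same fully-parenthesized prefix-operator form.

(a ^ (b ^ b))   [cost 5]

1. [or_idem →] ((a ^ ((b | b) ^ b)) | (a ^ ((b | b) ^ b)))  →  (a ^ ((b | b) ^ b));  E = ((a ^ ((b | b) ^ b)) | (a ^ ((b | b) ^ b)))
2. [or_idem →] ((a ^ ((b | b) ^ b)) | (a ^ ((b | b) ^ b)))  →  (a ^ ((b | b) ^ b))
3. [or_idem →] (b | b)  →  b;  cost 5 ≤ 5, done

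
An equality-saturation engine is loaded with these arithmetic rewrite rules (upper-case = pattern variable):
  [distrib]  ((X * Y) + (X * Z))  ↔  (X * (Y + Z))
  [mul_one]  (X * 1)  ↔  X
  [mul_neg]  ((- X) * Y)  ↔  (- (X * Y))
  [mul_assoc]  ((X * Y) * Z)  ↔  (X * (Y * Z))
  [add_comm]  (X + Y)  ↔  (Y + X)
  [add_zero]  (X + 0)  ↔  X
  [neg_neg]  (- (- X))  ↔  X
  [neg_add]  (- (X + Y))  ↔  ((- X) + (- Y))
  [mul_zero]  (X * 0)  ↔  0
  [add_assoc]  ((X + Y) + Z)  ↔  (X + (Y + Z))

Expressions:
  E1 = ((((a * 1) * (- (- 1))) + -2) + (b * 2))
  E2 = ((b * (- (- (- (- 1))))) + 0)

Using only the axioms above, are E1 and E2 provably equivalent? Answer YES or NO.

The axioms are sound identities: if E1 ↔* E2 then E1 and E2 evaluate identically under any assignment.
Under a=0, b=0: E1 evaluates to -2, E2 to 0. Distinct ⇒ no rewrite sequence connects them.

NO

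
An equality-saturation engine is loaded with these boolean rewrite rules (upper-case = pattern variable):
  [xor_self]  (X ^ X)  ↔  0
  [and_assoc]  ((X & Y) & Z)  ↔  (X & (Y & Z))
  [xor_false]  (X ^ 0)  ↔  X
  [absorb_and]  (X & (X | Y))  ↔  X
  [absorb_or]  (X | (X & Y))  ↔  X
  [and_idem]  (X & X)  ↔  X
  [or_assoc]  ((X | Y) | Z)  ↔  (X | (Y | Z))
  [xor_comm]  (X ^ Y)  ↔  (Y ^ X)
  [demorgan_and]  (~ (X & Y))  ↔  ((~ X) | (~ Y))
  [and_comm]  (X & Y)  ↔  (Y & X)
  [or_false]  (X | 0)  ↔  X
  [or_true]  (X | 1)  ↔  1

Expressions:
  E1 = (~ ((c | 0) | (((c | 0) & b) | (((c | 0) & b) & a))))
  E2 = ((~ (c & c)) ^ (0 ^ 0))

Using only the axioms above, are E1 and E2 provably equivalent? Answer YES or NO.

YES

(1) (((c | 0) & b) | (((c | 0) & b) & a))  =[absorb_or →]=  ((c | 0) & b)    ⊢ (~ ((c | 0) | ((c | 0) & b)))
(2) ((c | 0) | ((c | 0) & b))  =[absorb_or →]=  (c | 0)    ⊢ (~ (c | 0))
(3) (c | 0)  =[or_false →]=  c    ⊢ (~ c)
(4) c  =[and_idem ←]=  (c & c)    ⊢ (~ (c & c))
(5) (~ (c & c))  =[xor_false ←]=  ((~ (c & c)) ^ 0)
(6) 0  =[xor_self ←]=  (0 ^ 0)    ⊢ E2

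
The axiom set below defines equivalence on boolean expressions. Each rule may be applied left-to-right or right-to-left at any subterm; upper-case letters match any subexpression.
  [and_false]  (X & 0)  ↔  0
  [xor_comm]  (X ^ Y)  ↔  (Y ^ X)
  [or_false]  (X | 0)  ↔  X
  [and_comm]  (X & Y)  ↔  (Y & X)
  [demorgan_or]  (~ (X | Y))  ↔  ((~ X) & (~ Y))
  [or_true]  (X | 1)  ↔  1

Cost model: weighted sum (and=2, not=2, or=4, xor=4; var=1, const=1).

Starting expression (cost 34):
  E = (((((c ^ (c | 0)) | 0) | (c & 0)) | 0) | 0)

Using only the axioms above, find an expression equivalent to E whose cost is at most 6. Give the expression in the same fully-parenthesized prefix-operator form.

(c ^ c)   [cost 6]

(1) ((c ^ (c | 0)) | 0)  =[or_false →]=  (c ^ (c | 0))    ⊢ ((((c ^ (c | 0)) | (c & 0)) | 0) | 0)
(2) ((((c ^ (c | 0)) | (c & 0)) | 0) | 0)  =[or_false →]=  (((c ^ (c | 0)) | (c & 0)) | 0)
(3) (c & 0)  =[and_false →]=  0    ⊢ (((c ^ (c | 0)) | 0) | 0)
(4) (((c ^ (c | 0)) | 0) | 0)  =[or_false →]=  ((c ^ (c | 0)) | 0)
(5) (c | 0)  =[or_false →]=  c    ⊢ ((c ^ c) | 0)
(6) ((c ^ c) | 0)  =[or_false →]=  (c ^ c)    ⊢ cost 6, within 6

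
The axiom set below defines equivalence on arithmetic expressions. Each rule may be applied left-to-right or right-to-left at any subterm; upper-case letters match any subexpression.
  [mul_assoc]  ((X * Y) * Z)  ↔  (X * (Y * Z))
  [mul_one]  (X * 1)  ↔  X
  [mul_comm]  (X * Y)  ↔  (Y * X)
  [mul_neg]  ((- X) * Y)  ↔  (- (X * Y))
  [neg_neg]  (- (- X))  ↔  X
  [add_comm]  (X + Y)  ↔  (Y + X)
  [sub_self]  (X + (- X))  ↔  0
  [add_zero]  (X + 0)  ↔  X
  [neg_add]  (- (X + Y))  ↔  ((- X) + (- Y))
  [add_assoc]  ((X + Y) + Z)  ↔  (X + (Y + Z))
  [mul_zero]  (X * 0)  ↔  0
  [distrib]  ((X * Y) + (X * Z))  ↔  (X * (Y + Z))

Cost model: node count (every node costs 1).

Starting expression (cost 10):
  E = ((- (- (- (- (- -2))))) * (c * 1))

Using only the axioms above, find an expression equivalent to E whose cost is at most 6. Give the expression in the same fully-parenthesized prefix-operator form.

step 1: mul_comm (→) rewrites ((- (- (- (- (- -2))))) * (c * 1)) into ((c * 1) * (- (- (- (- (- -2))))))
step 2: neg_neg (→) rewrites (- (- -2)) into -2, now ((c * 1) * (- (- (- -2))))
step 3: neg_neg (→) rewrites (- (- (- -2))) into (- -2), reaching cost 6 (bound 6)

((c * 1) * (- -2))   [cost 6]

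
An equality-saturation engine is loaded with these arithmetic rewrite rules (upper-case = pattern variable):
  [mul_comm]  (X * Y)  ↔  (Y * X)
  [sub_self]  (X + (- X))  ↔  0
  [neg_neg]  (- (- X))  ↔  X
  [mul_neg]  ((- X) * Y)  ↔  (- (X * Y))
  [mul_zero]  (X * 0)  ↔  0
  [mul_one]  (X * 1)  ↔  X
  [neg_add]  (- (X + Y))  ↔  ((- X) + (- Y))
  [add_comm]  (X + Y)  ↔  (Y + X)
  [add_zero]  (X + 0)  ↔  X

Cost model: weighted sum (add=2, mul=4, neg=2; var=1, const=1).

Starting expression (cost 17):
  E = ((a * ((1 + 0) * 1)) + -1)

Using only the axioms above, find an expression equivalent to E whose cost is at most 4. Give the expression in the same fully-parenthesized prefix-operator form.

(1) (1 + 0)  =[add_zero →]=  1    ⊢ ((a * (1 * 1)) + -1)
(2) (1 * 1)  =[mul_one →]=  1    ⊢ ((a * 1) + -1)
(3) (a * 1)  =[mul_one →]=  a    ⊢ cost 4, within 4

(a + -1)   [cost 4]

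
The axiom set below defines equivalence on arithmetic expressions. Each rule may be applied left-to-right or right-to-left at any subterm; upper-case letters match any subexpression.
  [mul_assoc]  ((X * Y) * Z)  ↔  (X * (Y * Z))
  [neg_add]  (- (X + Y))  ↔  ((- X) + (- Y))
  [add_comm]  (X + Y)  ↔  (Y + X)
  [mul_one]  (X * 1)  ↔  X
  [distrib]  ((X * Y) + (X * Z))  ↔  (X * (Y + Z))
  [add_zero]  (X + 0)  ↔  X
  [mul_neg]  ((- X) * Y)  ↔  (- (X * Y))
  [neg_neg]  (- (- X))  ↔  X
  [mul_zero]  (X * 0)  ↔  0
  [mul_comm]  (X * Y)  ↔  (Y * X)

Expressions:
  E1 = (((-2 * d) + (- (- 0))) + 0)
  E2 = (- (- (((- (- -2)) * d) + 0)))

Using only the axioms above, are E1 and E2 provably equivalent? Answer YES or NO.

(1) (((-2 * d) + (- (- 0))) + 0)  =[add_zero →]=  ((-2 * d) + (- (- 0)))
(2) (- (- 0))  =[neg_neg →]=  0    ⊢ ((-2 * d) + 0)
(3) ((-2 * d) + 0)  =[add_zero →]=  (-2 * d)
(4) -2  =[neg_neg ←]=  (- (- -2))    ⊢ ((- (- -2)) * d)
(5) ((- (- -2)) * d)  =[add_zero ←]=  (((- (- -2)) * d) + 0)
(6) (((- (- -2)) * d) + 0)  =[neg_neg ←]=  (- (- (((- (- -2)) * d) + 0)))    ⊢ E2

YES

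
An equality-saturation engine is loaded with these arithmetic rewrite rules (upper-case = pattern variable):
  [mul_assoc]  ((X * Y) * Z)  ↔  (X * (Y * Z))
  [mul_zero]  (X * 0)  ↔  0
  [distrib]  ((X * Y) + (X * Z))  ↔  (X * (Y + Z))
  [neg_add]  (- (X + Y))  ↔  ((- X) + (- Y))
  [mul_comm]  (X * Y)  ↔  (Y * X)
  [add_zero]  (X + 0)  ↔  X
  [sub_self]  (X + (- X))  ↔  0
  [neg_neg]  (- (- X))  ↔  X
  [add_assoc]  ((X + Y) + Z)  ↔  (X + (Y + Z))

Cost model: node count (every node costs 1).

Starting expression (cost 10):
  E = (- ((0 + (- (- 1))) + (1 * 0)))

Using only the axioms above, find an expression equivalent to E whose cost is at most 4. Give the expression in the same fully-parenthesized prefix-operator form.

(- (0 + 1))   [cost 4]

step 1: mul_zero (→) rewrites (1 * 0) into 0, now (- ((0 + (- (- 1))) + 0))
step 2: neg_neg (→) rewrites (- (- 1)) into 1, now (- ((0 + 1) + 0))
step 3: add_zero (→) rewrites ((0 + 1) + 0) into (0 + 1), reaching cost 4 (bound 4)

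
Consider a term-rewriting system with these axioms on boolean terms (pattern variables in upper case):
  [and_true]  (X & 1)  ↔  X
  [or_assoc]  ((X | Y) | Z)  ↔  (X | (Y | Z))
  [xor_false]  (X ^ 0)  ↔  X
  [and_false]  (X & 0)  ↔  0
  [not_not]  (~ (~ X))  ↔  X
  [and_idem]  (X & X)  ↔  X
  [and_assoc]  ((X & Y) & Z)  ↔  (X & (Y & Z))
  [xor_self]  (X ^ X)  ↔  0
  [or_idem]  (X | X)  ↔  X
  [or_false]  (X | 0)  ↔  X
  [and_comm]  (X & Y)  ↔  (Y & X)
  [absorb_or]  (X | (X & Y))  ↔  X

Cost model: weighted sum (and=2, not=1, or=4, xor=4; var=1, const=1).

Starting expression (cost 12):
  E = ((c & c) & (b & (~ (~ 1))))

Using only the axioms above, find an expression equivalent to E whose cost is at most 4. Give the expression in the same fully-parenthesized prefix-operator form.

1. [not_not →] (~ (~ 1))  →  1;  E = ((c & c) & (b & 1))
2. [and_comm →] ((c & c) & (b & 1))  →  ((b & 1) & (c & c))
3. [and_true →] (b & 1)  →  b;  E = (b & (c & c))
4. [and_idem →] (c & c)  →  c;  cost 4 ≤ 4, done

(b & c)   [cost 4]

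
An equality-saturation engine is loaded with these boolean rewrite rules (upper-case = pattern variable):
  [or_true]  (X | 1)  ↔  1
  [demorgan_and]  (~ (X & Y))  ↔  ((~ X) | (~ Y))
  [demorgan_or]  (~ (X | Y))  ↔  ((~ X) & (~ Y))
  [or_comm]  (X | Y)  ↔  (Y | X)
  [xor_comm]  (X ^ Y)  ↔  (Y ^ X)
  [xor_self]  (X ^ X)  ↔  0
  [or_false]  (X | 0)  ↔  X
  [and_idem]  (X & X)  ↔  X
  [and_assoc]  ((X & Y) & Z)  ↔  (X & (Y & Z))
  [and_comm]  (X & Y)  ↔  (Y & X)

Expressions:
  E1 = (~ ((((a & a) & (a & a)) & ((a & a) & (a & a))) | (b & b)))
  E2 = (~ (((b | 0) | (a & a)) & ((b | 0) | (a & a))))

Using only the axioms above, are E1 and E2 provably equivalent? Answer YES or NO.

(1) (((a & a) & (a & a)) & ((a & a) & (a & a)))  =[and_idem →]=  ((a & a) & (a & a))    ⊢ (~ (((a & a) & (a & a)) | (b & b)))
(2) (b & b)  =[and_idem →]=  b    ⊢ (~ (((a & a) & (a & a)) | b))
(3) ((a & a) & (a & a))  =[and_idem →]=  (a & a)    ⊢ (~ ((a & a) | b))
(4) (a & a)  =[and_idem →]=  a    ⊢ (~ (a | b))
(5) (a | b)  =[or_comm →]=  (b | a)    ⊢ (~ (b | a))
(6) b  =[or_false ←]=  (b | 0)    ⊢ (~ ((b | 0) | a))
(7) a  =[and_idem ←]=  (a & a)    ⊢ (~ ((b | 0) | (a & a)))
(8) ((b | 0) | (a & a))  =[and_idem ←]=  (((b | 0) | (a & a)) & ((b | 0) | (a & a)))    ⊢ E2

YES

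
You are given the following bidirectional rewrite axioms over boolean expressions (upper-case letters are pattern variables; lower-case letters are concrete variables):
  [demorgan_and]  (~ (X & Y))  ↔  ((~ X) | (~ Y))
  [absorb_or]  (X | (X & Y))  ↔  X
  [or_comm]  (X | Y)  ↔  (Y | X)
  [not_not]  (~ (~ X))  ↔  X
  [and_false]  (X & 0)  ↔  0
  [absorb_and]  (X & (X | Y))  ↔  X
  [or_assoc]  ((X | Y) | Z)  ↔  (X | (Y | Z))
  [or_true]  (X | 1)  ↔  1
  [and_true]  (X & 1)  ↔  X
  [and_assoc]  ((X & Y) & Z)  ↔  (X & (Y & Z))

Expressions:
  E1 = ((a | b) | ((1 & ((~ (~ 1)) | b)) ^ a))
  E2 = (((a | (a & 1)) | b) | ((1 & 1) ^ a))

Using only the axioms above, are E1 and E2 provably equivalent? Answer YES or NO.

1. [not_not →] (~ (~ 1))  →  1;  E1 = ((a | b) | ((1 & (1 | b)) ^ a))
2. [or_comm →] (a | b)  →  (b | a);  E1 = ((b | a) | ((1 & (1 | b)) ^ a))
3. [absorb_and →] (1 & (1 | b))  →  1;  E1 = ((b | a) | (1 ^ a))
4. [absorb_or ←] a  →  (a | (a & 1));  E1 = ((b | (a | (a & 1))) | (1 ^ a))
5. [and_true ←] 1  →  (1 & 1);  E1 = ((b | (a | (a & 1))) | ((1 & 1) ^ a))
6. [or_comm →] (b | (a | (a & 1)))  →  ((a | (a & 1)) | b);  this is E2

YES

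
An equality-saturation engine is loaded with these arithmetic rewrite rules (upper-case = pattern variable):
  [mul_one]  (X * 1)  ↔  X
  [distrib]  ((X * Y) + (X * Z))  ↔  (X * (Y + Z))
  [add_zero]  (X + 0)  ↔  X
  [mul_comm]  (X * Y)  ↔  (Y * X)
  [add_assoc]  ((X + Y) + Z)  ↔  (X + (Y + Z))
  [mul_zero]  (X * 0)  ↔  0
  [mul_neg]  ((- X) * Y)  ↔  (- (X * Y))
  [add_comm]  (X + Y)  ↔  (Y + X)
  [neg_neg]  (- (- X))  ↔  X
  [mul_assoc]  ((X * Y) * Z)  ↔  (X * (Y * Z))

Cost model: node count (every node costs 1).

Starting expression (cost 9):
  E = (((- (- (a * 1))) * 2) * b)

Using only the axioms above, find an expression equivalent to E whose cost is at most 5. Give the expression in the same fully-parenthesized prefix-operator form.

step 1: mul_comm (→) rewrites (((- (- (a * 1))) * 2) * b) into (b * ((- (- (a * 1))) * 2))
step 2: neg_neg (→) rewrites (- (- (a * 1))) into (a * 1), now (b * ((a * 1) * 2))
step 3: mul_one (→) rewrites (a * 1) into a, reaching cost 5 (bound 5)

(b * (a * 2))   [cost 5]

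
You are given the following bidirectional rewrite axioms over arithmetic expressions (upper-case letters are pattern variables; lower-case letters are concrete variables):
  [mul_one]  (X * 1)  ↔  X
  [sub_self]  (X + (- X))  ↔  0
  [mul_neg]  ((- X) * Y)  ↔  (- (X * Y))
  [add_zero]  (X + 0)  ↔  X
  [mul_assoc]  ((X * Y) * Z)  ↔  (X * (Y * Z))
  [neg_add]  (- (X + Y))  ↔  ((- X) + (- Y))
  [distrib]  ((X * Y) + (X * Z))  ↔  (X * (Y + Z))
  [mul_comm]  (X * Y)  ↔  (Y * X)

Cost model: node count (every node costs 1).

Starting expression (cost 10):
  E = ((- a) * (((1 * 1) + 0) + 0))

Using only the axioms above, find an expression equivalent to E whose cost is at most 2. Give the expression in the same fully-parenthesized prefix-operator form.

(- a)   [cost 2]

step 1: add_zero (→) rewrites (((1 * 1) + 0) + 0) into ((1 * 1) + 0), now ((- a) * ((1 * 1) + 0))
step 2: mul_one (→) rewrites (1 * 1) into 1, now ((- a) * (1 + 0))
step 3: add_zero (→) rewrites (1 + 0) into 1, now ((- a) * 1)
step 4: mul_one (→) rewrites ((- a) * 1) into (- a), reaching cost 2 (bound 2)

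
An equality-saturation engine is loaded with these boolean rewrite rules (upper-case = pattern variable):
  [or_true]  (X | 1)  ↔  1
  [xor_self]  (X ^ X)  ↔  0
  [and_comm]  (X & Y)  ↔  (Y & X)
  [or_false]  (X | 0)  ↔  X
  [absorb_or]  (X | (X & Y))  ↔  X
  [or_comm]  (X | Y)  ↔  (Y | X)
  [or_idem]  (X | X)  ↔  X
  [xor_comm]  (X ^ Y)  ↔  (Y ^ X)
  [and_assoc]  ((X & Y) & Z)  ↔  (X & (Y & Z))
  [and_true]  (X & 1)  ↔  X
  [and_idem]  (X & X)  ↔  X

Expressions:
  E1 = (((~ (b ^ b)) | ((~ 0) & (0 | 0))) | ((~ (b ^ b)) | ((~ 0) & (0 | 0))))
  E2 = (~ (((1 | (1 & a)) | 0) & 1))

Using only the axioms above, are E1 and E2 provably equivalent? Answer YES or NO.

NO

Every axiom is a valid identity, so a rewrite proof would force E1 and E2 to agree under every assignment.
At a=0, b=0: E1 = 1 but E2 = 0; they differ, so no derivation exists.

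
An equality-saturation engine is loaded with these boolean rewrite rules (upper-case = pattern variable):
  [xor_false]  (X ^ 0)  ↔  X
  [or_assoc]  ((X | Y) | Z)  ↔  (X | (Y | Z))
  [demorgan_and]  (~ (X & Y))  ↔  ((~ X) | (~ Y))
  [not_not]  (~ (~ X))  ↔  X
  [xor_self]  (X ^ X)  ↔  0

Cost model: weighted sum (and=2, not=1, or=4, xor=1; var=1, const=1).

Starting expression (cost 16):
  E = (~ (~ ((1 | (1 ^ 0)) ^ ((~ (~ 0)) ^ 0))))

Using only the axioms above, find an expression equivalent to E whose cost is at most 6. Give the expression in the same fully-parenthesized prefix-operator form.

(1 | 1)   [cost 6]

1. [not_not →] (~ (~ ((1 | (1 ^ 0)) ^ ((~ (~ 0)) ^ 0))))  →  ((1 | (1 ^ 0)) ^ ((~ (~ 0)) ^ 0))
2. [xor_false →] ((~ (~ 0)) ^ 0)  →  (~ (~ 0));  E = ((1 | (1 ^ 0)) ^ (~ (~ 0)))
3. [not_not →] (~ (~ 0))  →  0;  E = ((1 | (1 ^ 0)) ^ 0)
4. [xor_false →] ((1 | (1 ^ 0)) ^ 0)  →  (1 | (1 ^ 0))
5. [xor_false →] (1 ^ 0)  →  1;  cost 6 ≤ 6, done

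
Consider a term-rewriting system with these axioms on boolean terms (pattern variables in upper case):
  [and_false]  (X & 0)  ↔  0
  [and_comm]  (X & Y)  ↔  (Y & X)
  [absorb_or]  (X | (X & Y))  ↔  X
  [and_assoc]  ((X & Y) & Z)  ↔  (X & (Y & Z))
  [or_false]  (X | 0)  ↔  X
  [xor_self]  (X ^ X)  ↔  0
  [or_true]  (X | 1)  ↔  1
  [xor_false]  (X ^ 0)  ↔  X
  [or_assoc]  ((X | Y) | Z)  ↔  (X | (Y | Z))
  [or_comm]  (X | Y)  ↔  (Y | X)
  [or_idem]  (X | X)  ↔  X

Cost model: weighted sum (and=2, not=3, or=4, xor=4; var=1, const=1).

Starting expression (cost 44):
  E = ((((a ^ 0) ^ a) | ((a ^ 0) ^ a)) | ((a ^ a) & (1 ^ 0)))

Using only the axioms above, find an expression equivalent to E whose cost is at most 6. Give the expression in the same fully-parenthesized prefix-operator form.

step 1: or_idem (→) rewrites (((a ^ 0) ^ a) | ((a ^ 0) ^ a)) into ((a ^ 0) ^ a), now (((a ^ 0) ^ a) | ((a ^ a) & (1 ^ 0)))
step 2: xor_false (→) rewrites (a ^ 0) into a, now ((a ^ a) | ((a ^ a) & (1 ^ 0)))
step 3: xor_false (→) rewrites (1 ^ 0) into 1, now ((a ^ a) | ((a ^ a) & 1))
step 4: absorb_or (→) rewrites ((a ^ a) | ((a ^ a) & 1)) into (a ^ a), reaching cost 6 (bound 6)

(a ^ a)   [cost 6]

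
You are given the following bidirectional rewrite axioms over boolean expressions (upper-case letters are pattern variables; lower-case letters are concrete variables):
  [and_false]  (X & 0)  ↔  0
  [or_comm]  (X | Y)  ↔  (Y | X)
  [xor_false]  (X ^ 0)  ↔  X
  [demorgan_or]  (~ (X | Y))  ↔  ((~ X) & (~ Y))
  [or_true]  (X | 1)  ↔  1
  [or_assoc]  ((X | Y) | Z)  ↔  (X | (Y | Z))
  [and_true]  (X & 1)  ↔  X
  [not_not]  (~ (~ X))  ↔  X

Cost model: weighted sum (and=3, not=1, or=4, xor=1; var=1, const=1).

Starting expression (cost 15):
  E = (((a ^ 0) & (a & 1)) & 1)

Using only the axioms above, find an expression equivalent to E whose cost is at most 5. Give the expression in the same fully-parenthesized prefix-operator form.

(a & a)   [cost 5]

1. [and_true →] (a & 1)  →  a;  E = (((a ^ 0) & a) & 1)
2. [xor_false →] (a ^ 0)  →  a;  E = ((a & a) & 1)
3. [and_true →] ((a & a) & 1)  →  (a & a);  cost 5 ≤ 5, done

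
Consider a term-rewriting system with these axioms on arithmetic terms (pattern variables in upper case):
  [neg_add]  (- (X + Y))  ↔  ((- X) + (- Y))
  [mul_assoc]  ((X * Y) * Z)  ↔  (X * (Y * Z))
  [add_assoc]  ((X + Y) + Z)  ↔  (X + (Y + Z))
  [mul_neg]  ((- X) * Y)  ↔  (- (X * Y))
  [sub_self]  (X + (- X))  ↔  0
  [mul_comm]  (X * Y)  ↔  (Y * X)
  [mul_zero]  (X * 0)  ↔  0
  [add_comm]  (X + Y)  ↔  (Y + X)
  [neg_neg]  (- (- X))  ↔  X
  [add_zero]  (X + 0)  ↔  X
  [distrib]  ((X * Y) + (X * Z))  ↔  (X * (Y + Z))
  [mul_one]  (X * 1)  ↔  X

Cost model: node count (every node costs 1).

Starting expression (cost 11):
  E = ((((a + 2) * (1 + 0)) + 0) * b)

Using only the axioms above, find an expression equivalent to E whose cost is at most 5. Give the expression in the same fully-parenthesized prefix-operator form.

((a + 2) * b)   [cost 5]

(1) (((a + 2) * (1 + 0)) + 0)  =[add_zero →]=  ((a + 2) * (1 + 0))    ⊢ (((a + 2) * (1 + 0)) * b)
(2) (1 + 0)  =[add_zero →]=  1    ⊢ (((a + 2) * 1) * b)
(3) ((a + 2) * 1)  =[mul_one →]=  (a + 2)    ⊢ cost 5, within 5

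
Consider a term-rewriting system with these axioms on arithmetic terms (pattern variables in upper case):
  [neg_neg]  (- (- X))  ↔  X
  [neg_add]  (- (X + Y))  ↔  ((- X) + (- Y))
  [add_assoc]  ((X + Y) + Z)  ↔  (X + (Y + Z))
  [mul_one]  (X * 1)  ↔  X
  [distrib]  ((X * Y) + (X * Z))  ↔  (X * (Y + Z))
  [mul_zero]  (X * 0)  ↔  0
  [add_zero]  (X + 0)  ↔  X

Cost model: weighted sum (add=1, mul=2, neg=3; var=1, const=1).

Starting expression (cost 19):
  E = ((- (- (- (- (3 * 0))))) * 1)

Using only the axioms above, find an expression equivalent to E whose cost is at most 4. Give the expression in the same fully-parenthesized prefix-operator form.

1. [neg_neg →] (- (- (- (3 * 0))))  →  (- (3 * 0));  E = ((- (- (3 * 0))) * 1)
2. [mul_one →] ((- (- (3 * 0))) * 1)  →  (- (- (3 * 0)))
3. [neg_neg →] (- (- (3 * 0)))  →  (3 * 0);  cost 4 ≤ 4, done

(3 * 0)   [cost 4]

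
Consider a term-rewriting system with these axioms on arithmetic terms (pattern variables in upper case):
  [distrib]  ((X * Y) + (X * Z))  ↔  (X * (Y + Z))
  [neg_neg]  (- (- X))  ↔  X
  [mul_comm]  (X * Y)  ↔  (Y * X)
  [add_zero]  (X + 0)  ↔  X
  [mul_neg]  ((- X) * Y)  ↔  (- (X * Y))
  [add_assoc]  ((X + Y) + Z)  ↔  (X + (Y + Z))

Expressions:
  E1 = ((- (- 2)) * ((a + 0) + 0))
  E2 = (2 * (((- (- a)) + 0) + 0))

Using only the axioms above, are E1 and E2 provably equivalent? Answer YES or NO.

1. [neg_neg →] (- (- 2))  →  2;  E1 = (2 * ((a + 0) + 0))
2. [add_zero →] (a + 0)  →  a;  E1 = (2 * (a + 0))
3. [add_zero →] (a + 0)  →  a;  E1 = (2 * a)
4. [mul_comm →] (2 * a)  →  (a * 2)
5. [neg_neg ←] a  →  (- (- a));  E1 = ((- (- a)) * 2)
6. [add_zero ←] (- (- a))  →  ((- (- a)) + 0);  E1 = (((- (- a)) + 0) * 2)
7. [mul_comm →] (((- (- a)) + 0) * 2)  →  (2 * ((- (- a)) + 0))
8. [add_zero ←] ((- (- a)) + 0)  →  (((- (- a)) + 0) + 0);  this is E2

YES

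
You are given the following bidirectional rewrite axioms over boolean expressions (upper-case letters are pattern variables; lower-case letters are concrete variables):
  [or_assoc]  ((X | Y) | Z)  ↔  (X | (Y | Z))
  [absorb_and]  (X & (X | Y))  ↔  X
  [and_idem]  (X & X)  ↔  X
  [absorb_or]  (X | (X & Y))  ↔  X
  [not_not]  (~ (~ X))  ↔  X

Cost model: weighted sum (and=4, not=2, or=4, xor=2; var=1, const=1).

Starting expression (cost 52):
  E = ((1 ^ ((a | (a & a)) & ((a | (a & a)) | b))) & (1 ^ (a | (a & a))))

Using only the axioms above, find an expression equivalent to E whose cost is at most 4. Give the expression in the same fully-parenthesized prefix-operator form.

1. [absorb_and →] ((a | (a & a)) & ((a | (a & a)) | b))  →  (a | (a & a));  E = ((1 ^ (a | (a & a))) & (1 ^ (a | (a & a))))
2. [and_idem →] ((1 ^ (a | (a & a))) & (1 ^ (a | (a & a))))  →  (1 ^ (a | (a & a)))
3. [absorb_or →] (a | (a & a))  →  a;  cost 4 ≤ 4, done

(1 ^ a)   [cost 4]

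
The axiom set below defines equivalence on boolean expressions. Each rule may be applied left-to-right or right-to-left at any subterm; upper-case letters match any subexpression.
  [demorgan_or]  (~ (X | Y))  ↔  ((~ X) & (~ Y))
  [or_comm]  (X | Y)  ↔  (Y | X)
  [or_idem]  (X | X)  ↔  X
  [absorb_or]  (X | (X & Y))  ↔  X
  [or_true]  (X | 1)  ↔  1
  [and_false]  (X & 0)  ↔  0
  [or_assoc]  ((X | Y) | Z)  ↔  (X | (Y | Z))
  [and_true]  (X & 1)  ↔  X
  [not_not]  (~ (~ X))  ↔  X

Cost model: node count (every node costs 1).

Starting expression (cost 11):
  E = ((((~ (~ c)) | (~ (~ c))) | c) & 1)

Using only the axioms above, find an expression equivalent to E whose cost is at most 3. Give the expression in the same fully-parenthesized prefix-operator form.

(1) ((~ (~ c)) | (~ (~ c)))  =[or_idem →]=  (~ (~ c))    ⊢ (((~ (~ c)) | c) & 1)
(2) (((~ (~ c)) | c) & 1)  =[and_true →]=  ((~ (~ c)) | c)
(3) ((~ (~ c)) | c)  =[or_comm →]=  (c | (~ (~ c)))
(4) (~ (~ c))  =[not_not →]=  c    ⊢ cost 3, within 3

(c | c)   [cost 3]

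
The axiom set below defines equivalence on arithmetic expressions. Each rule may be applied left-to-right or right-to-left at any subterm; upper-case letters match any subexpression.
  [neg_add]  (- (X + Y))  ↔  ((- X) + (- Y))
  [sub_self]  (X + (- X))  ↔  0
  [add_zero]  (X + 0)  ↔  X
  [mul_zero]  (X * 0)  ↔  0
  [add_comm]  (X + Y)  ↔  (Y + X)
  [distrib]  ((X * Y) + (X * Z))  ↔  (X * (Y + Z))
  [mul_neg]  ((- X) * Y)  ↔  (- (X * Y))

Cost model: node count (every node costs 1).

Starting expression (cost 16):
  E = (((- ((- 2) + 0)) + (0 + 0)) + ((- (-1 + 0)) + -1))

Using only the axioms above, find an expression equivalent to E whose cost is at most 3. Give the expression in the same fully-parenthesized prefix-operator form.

(1) ((- 2) + 0)  =[add_zero →]=  (- 2)    ⊢ (((- (- 2)) + (0 + 0)) + ((- (-1 + 0)) + -1))
(2) (-1 + 0)  =[add_zero →]=  -1    ⊢ (((- (- 2)) + (0 + 0)) + ((- -1) + -1))
(3) (0 + 0)  =[add_zero →]=  0    ⊢ (((- (- 2)) + 0) + ((- -1) + -1))
(4) ((- (- 2)) + 0)  =[add_zero →]=  (- (- 2))    ⊢ ((- (- 2)) + ((- -1) + -1))
(5) ((- -1) + -1)  =[add_comm →]=  (-1 + (- -1))    ⊢ ((- (- 2)) + (-1 + (- -1)))
(6) (-1 + (- -1))  =[sub_self →]=  0    ⊢ ((- (- 2)) + 0)
(7) ((- (- 2)) + 0)  =[add_zero →]=  (- (- 2))    ⊢ cost 3, within 3

(- (- 2))   [cost 3]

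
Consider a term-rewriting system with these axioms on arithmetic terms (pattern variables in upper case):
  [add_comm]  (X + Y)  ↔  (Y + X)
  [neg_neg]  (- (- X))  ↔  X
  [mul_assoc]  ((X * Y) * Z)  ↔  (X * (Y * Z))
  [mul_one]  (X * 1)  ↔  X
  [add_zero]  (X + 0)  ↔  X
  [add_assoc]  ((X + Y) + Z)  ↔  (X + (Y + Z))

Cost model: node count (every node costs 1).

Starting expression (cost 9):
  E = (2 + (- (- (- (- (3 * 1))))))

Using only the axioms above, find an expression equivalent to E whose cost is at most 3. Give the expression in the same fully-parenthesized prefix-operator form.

(1) (- (- (- (- (3 * 1)))))  =[neg_neg →]=  (- (- (3 * 1)))    ⊢ (2 + (- (- (3 * 1))))
(2) (3 * 1)  =[mul_one →]=  3    ⊢ (2 + (- (- 3)))
(3) (- (- 3))  =[neg_neg →]=  3    ⊢ cost 3, within 3

(2 + 3)   [cost 3]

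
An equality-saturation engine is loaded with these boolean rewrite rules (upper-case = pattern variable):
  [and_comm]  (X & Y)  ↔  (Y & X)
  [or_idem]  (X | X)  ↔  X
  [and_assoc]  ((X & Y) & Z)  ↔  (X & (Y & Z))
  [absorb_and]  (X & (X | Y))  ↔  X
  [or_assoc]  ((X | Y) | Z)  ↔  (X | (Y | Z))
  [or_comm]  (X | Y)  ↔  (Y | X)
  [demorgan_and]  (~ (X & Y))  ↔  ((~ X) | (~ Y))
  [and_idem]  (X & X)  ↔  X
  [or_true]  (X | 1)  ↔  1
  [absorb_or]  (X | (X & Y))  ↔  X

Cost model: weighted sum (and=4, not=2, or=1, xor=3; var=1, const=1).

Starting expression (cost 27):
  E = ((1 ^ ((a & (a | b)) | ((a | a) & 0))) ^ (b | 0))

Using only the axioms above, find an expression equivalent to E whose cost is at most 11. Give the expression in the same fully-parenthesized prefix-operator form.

1. [or_idem →] (a | a)  →  a;  E = ((1 ^ ((a & (a | b)) | (a & 0))) ^ (b | 0))
2. [absorb_and →] (a & (a | b))  →  a;  E = ((1 ^ (a | (a & 0))) ^ (b | 0))
3. [absorb_or →] (a | (a & 0))  →  a;  cost 11 ≤ 11, done

((1 ^ a) ^ (b | 0))   [cost 11]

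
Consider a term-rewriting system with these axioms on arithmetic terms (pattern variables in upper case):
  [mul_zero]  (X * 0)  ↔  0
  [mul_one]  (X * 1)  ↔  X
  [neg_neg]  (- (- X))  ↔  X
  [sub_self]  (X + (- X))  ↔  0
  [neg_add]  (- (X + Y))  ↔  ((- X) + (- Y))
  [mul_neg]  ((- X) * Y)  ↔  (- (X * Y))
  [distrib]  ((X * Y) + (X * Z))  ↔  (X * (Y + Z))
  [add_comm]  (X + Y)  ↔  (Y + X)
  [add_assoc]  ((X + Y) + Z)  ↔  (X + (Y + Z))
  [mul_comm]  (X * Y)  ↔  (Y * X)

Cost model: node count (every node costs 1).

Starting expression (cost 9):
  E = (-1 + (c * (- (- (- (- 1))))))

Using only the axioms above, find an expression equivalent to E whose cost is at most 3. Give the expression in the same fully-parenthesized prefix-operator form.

(-1 + c)   [cost 3]

(1) (- (- 1))  =[neg_neg →]=  1    ⊢ (-1 + (c * (- (- 1))))
(2) (- (- 1))  =[neg_neg →]=  1    ⊢ (-1 + (c * 1))
(3) (c * 1)  =[mul_one →]=  c    ⊢ cost 3, within 3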